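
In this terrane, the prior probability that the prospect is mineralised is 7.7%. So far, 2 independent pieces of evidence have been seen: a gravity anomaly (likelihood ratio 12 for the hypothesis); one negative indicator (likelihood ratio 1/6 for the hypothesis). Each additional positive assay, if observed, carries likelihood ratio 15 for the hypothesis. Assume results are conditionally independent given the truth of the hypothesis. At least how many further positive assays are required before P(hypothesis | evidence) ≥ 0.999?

Prior odds = 0.077/0.923 = 77/923.
Combined Bayes factor of the evidence already in hand = 12 × (1/6) = 2.
Odds after that evidence = (77/923) × 2 = 154/923.
Target odds = 0.999/0.001 = 999.
Need 15ⁿ ≥ 999 ÷ (154/923) = 922077/154.
15³ = 3375 falls short of 922077/154 but 15⁴ = 50625 reaches it, so n = 4.

4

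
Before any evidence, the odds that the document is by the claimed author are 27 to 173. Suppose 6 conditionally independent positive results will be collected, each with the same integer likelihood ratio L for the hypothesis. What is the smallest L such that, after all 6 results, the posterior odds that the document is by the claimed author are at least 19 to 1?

3

Prior odds = 27/173.
Target odds = 19.
Need L⁶ ≥ 19 ÷ (27/173) = 3287/27.
2⁶ = 64 < 3287/27 ≤ 729 = 3⁶, so L = 3.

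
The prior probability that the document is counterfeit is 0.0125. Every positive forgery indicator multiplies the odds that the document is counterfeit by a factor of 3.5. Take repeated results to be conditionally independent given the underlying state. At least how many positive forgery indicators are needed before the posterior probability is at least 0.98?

7

Prior odds = 0.0125/0.9875 = 1/79.
Likelihood ratio per positive forgery indicator = 3.5.
Target odds: 0.98 ÷ 0.02 = 49.
Need (1/79) × 3.5ⁿ ≥ 49, i.e. 3.5ⁿ ≥ 3871.
3.5⁶ = 1838.265625 falls short of 3871 but 3.5⁷ = 823543/128 reaches it, so n = 7.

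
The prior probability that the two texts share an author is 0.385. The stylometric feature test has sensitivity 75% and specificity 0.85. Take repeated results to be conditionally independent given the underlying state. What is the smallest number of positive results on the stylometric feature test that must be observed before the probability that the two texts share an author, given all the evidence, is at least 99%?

Prior odds = 0.385/0.615 = 77/123.
False-positive rate = 1 − 0.85 = 0.15; likelihood ratio of a positive = 0.75/0.15 = 5.
Target odds: 0.99 ÷ 0.01 = 99.
Require 5ⁿ ≥ 99 ÷ (77/123) = 1107/7.
5³ = 125 falls short of 1107/7 but 5⁴ = 625 reaches it, so n = 4.

4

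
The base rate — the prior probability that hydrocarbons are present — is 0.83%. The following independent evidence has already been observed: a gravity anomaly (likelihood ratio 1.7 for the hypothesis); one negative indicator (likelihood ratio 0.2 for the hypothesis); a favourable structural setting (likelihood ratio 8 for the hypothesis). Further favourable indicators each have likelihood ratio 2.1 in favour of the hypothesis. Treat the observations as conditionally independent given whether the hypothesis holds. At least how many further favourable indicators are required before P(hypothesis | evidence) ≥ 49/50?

Prior odds = 0.0083/0.9917 = 83/9917.
Combined Bayes factor of the evidence already in hand = 1.7 × 0.2 × 8 = 2.72.
Odds after that evidence = (83/9917) × 2.72 = 5644/247925.
Target odds = 0.98/0.02 = 49.
Need 2.1ⁿ ≥ 49 ÷ (5644/247925) = 12148325/5644.
2.1¹⁰ ≈1667.99 falls short of 12148325/5644 but 2.1¹¹ ≈3502.78 reaches it, so n = 11.

11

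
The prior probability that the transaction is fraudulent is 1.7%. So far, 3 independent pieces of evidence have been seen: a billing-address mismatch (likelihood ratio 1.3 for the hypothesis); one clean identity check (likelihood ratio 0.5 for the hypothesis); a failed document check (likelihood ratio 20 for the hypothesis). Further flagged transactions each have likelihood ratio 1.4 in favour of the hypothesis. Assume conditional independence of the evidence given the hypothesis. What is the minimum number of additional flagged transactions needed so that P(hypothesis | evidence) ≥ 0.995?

Prior odds = 0.017/0.983 = 17/983.
Combined Bayes factor of the evidence already in hand = 1.3 × 0.5 × 20 = 13.
Odds after that evidence = (17/983) × 13 = 221/983.
Target odds = 0.995/0.005 = 199.
Need 1.4ⁿ ≥ 199 ÷ (221/983) = 195617/221.
1.4²⁰ ≈836.683 falls short of 195617/221 but 1.4²¹ ≈1171.36 reaches it, so n = 21.

21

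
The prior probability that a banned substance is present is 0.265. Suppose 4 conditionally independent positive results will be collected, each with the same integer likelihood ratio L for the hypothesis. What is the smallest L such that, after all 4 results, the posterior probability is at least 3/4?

Prior odds = 0.265/0.735 = 53/147.
Target odds = 0.75/0.25 = 3.
Need L⁴ ≥ 3 ÷ (53/147) = 441/53.
1⁴ = 1 < 441/53 ≤ 16 = 2⁴, so L = 2.

2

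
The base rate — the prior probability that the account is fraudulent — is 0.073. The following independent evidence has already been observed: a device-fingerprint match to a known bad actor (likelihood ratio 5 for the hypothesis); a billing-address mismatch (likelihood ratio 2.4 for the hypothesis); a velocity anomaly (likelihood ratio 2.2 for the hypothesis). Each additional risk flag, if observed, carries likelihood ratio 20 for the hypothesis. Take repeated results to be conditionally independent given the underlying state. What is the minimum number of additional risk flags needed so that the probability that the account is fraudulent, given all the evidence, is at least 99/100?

2

Prior odds = 0.073/0.927 = 73/927.
Combined Bayes factor of the evidence already in hand = 5 × 2.4 × 2.2 = 26.4.
Odds after that evidence = (73/927) × 26.4 = 3212/1545.
Target odds = 0.99/0.01 = 99.
Need 20ⁿ ≥ 99 ÷ (3212/1545) = 13905/292.
20¹ = 20 falls short of 13905/292 but 20² = 400 reaches it, so n = 2.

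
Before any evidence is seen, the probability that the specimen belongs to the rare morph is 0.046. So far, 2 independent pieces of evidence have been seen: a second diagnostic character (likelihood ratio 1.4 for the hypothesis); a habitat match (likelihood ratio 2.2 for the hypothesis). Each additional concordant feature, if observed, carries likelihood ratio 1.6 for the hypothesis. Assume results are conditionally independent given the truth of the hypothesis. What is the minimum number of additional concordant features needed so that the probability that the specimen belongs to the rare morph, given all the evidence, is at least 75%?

Prior odds = 0.046/0.954 = 23/477.
Combined Bayes factor of the evidence already in hand = 1.4 × 2.2 = 3.08.
Odds after that evidence = (23/477) × 3.08 = 1771/11925.
Target odds = 0.75/0.25 = 3.
Need 1.6ⁿ ≥ 3 ÷ (1771/11925) = 35775/1771.
1.6⁶ = 262144/15625 falls short of 35775/1771 but 1.6⁷ = 2097152/78125 reaches it, so n = 7.

7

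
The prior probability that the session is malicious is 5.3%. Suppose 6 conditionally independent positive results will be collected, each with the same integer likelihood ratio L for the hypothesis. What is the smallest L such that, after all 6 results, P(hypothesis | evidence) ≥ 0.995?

Prior odds = 0.053/0.947 = 53/947.
Target odds = 0.995/0.005 = 199.
Need L⁶ ≥ 199 ÷ (53/947) = 188453/53.
3⁶ = 729 < 188453/53 ≤ 4096 = 4⁶, so L = 4.

4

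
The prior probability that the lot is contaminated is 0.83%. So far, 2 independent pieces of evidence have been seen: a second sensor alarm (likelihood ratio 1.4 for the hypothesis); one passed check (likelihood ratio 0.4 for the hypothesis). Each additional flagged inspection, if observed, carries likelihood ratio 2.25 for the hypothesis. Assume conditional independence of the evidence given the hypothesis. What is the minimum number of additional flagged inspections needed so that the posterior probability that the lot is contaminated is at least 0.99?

Prior odds = 0.0083/0.9917 = 83/9917.
Combined Bayes factor of the evidence already in hand = 1.4 × 0.4 = 0.56.
Odds after that evidence = (83/9917) × 0.56 = 1162/247925.
Target odds = 0.99/0.01 = 99.
Need 2.25ⁿ ≥ 99 ÷ (1162/247925) = 24544575/1162.
2.25¹² ≈16834.1 falls short of 24544575/1162 but 2.25¹³ ≈37876.8 reaches it, so n = 13.

13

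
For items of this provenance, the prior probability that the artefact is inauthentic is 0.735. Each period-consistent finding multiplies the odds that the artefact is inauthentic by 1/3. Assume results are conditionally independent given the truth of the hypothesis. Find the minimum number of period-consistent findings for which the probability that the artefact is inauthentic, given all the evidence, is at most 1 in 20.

Prior odds: 0.735 ÷ 0.265 = 147/53.
Likelihood ratio per period-consistent finding = 1/3.
Target posterior odds = 0.05/0.95 = 1/19.
Require (1/3)ⁿ ≤ 1/19 ÷ (147/53) = 53/2793.
(1/3)³ = 1/27 is still above 53/2793 but (1/3)⁴ = 1/81 is at or below it, so n = 4.

4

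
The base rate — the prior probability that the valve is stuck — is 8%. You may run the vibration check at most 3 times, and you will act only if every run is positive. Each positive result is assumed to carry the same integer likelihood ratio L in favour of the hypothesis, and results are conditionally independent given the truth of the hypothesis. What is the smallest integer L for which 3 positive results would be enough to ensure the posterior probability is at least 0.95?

7

Prior odds = 0.08/0.92 = 2/23.
Target odds = 0.95/0.05 = 19.
Need L³ ≥ 19 ÷ (2/23) = 218.5.
6³ = 216 < 218.5 ≤ 343 = 7³, so L = 7.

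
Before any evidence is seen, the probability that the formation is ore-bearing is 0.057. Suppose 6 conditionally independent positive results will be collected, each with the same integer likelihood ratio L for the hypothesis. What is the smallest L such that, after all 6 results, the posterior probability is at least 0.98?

4

Prior odds = 0.057/0.943 = 57/943.
Target odds = 0.98/0.02 = 49.
Need L⁶ ≥ 49 ÷ (57/943) = 46207/57.
3⁶ = 729 < 46207/57 ≤ 4096 = 4⁶, so L = 4.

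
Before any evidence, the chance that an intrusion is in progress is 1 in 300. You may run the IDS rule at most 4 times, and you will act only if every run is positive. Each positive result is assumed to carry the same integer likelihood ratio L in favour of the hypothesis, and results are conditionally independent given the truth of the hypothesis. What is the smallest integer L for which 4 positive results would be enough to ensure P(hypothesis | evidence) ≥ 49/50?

12

Prior odds = (1/300)/(299/300) = 1/299.
Target odds = 0.98/0.02 = 49.
Need L⁴ ≥ 49 ÷ (1/299) = 14651.
11⁴ = 14641 < 14651 ≤ 20736 = 12⁴, so L = 12.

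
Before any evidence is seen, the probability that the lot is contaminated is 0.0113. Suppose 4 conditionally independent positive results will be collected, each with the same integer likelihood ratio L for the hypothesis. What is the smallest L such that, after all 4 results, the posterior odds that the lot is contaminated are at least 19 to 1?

7

Prior odds = 0.0113/0.9887 = 113/9887.
Target odds = 19.
Need L⁴ ≥ 19 ÷ (113/9887) = 187853/113.
6⁴ = 1296 < 187853/113 ≤ 2401 = 7⁴, so L = 7.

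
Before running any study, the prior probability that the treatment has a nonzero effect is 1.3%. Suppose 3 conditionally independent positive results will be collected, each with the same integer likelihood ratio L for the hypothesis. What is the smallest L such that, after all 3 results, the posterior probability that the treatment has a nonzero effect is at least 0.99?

Prior odds = 0.013/0.987 = 13/987.
Target odds = 0.99/0.01 = 99.
Need L³ ≥ 99 ÷ (13/987) = 97713/13.
19³ = 6859 < 97713/13 ≤ 8000 = 20³, so L = 20.

20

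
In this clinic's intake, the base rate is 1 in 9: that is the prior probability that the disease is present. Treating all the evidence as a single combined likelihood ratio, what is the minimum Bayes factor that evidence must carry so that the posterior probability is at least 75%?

Prior odds = (1/9)/(8/9) = 0.125.
Target odds = 0.75/0.25 = 3.
Required Bayes factor = 3 ÷ 0.125 = 24.

24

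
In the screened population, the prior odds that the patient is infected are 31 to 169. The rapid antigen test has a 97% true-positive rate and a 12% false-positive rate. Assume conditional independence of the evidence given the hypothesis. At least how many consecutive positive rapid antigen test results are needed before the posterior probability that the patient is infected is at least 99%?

4

Prior odds = 31/169.
Likelihood ratio of a positive result = 0.97/0.12 = 97/12.
Target posterior odds = 0.99/0.01 = 99.
Require (97/12)ⁿ ≥ 99 ÷ (31/169) = 16731/31.
(97/12)³ = 912673/1728 falls short of 16731/31 but (97/12)⁴ = 88529281/20736 reaches it, so n = 4.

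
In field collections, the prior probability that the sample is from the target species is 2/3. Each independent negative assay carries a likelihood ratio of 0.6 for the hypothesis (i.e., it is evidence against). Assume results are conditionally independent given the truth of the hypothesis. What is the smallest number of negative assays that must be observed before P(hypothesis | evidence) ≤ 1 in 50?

Prior odds: (2/3) ÷ (1/3) = 2.
Likelihood ratio per negative assay = 0.6.
Target odds: 0.02 ÷ 0.98 = 1/49.
Need 2 × 0.6ⁿ ≤ 1/49, i.e. 0.6ⁿ ≤ 1/98.
0.6⁸ = 6561/390625 is still above 1/98 but 0.6⁹ = 19683/1953125 is at or below it, so n = 9.

9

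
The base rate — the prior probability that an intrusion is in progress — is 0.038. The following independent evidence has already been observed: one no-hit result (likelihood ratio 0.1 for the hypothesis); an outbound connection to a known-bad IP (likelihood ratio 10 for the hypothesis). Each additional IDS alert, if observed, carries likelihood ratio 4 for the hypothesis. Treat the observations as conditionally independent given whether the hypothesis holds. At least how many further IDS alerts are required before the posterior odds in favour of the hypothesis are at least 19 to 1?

Prior odds = 0.038/0.962 = 19/481.
Combined Bayes factor of the evidence already in hand = 0.1 × 10 = 1.
Odds after that evidence = (19/481) × 1 = 19/481.
Target odds = 19.
Need 4ⁿ ≥ 19 ÷ (19/481) = 481.
4⁴ = 256 falls short of 481 but 4⁵ = 1024 reaches it, so n = 5.

5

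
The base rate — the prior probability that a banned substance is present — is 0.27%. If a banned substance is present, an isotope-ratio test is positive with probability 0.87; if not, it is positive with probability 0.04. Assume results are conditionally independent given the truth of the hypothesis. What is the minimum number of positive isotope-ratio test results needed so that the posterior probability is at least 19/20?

Prior odds = 0.0027/0.9973 = 27/9973.
Likelihood ratio of a positive = 0.87/0.04 = 21.75.
Target odds: 0.95 ÷ 0.05 = 19.
Need (27/9973) × 21.75ⁿ ≥ 19, i.e. 21.75ⁿ ≥ 189487/27.
21.75² = 473.0625 falls short of 189487/27 but 21.75³ = 658503/64 reaches it, so n = 3.

3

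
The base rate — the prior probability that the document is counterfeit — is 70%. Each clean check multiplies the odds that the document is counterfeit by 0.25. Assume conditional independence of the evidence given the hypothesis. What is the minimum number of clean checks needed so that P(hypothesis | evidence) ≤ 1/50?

Prior odds = 0.7/0.3 = 7/3.
Likelihood ratio per clean check = 0.25.
Target posterior odds = 0.02/0.98 = 1/49.
Require 0.25ⁿ ≤ 1/49 ÷ (7/3) = 3/343.
0.25³ = 0.015625 is still above 3/343 but 0.25⁴ = 0.00390625 is at or below it, so n = 4.

4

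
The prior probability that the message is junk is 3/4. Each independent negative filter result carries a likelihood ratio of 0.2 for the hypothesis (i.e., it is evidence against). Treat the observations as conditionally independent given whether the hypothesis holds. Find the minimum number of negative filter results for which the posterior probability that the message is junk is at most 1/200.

4

Prior odds = 0.75/0.25 = 3.
Likelihood ratio per negative filter result = 0.2.
Target posterior odds = 0.005/0.995 = 1/199.
Need 3 × 0.2ⁿ ≤ 1/199, i.e. 0.2ⁿ ≤ 1/597.
0.2³ = 0.008 is still above 1/597 but 0.2⁴ = 0.0016 is at or below it, so n = 4.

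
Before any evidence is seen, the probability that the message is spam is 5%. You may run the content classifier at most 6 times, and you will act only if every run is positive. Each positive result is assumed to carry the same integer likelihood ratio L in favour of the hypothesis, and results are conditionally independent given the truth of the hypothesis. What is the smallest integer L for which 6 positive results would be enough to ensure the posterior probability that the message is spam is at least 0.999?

6

Prior odds = 0.05/0.95 = 1/19.
Target odds = 0.999/0.001 = 999.
Need L⁶ ≥ 999 ÷ (1/19) = 18981.
5⁶ = 15625 < 18981 ≤ 46656 = 6⁶, so L = 6.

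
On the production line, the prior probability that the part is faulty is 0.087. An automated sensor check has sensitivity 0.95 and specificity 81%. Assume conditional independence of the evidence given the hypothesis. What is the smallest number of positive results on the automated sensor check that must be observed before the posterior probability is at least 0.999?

6

Prior odds: 0.087 ÷ 0.913 = 87/913.
False-positive rate = 1 − 0.81 = 0.19; likelihood ratio of a positive = 0.95/0.19 = 5.
Target odds: 0.999 ÷ 0.001 = 999.
Require 5ⁿ ≥ 999 ÷ (87/913) = 304029/29.
5⁵ = 3125 falls short of 304029/29 but 5⁶ = 15625 reaches it, so n = 6.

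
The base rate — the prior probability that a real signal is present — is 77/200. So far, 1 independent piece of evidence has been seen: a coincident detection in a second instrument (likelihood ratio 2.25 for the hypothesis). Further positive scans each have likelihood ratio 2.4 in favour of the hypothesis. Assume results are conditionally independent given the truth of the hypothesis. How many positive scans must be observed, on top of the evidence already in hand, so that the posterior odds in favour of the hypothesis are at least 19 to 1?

3

Prior odds = 0.385/0.615 = 77/123.
Bayes factor of the evidence already in hand = 2.25.
Odds after that evidence = (77/123) × 2.25 = 231/164.
Target odds = 19.
Need 2.4ⁿ ≥ 19 ÷ (231/164) = 3116/231.
2.4² = 5.76 falls short of 3116/231 but 2.4³ = 13.824 reaches it, so n = 3.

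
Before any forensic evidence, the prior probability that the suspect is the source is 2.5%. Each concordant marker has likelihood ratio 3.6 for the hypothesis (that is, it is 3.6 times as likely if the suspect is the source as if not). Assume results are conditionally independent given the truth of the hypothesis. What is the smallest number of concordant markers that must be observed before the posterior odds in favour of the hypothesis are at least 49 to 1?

6

Prior odds = 0.025/0.975 = 1/39.
Likelihood ratio per concordant marker = 3.6.
Target odds = 49.
Need (1/39) × 3.6ⁿ ≥ 49, i.e. 3.6ⁿ ≥ 1911.
3.6⁵ = 604.66176 falls short of 1911 but 3.6⁶ = 34012224/15625 reaches it, so n = 6.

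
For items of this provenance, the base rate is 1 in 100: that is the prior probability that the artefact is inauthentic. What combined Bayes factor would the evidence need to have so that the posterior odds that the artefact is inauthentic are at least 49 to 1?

4851

Prior odds = 0.01/0.99 = 1/99.
Target odds = 49.
Required Bayes factor = 49 ÷ (1/99) = 4851.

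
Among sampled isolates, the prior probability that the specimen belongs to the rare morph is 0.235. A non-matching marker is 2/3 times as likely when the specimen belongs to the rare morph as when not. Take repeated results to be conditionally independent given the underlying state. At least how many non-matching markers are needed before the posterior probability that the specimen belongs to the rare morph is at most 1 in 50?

Prior odds: 0.235 ÷ 0.765 = 47/153.
Likelihood ratio per non-matching marker = 2/3.
Target odds: 0.02 ÷ 0.98 = 1/49.
Need (47/153) × (2/3)ⁿ ≤ 1/49, i.e. (2/3)ⁿ ≤ 153/2303.
(2/3)⁶ = 64/729 is still above 153/2303 but (2/3)⁷ = 128/2187 is at or below it, so n = 7.

7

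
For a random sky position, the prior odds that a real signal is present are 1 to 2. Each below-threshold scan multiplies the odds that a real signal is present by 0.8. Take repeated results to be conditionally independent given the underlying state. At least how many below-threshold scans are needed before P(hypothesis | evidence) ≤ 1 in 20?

11

Prior odds = 0.5.
Likelihood ratio per below-threshold scan = 0.8.
Target posterior odds = 0.05/0.95 = 1/19.
Need 0.5 × 0.8ⁿ ≤ 1/19, i.e. 0.8ⁿ ≤ 2/19.
0.8¹⁰ = 1048576/9765625 is still above 2/19 but 0.8¹¹ = 4194304/48828125 is at or below it, so n = 11.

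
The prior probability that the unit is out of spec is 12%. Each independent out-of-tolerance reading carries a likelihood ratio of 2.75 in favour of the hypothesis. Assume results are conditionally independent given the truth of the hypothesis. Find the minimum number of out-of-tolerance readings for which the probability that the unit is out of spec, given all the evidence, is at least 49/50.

Prior odds: 0.12 ÷ 0.88 = 3/22.
Likelihood ratio per out-of-tolerance reading = 2.75.
Target posterior odds = 0.98/0.02 = 49.
Require 2.75ⁿ ≥ 49 ÷ (3/22) = 1078/3.
2.75⁵ = 161051/1024 falls short of 1078/3 but 2.75⁶ = 1771561/4096 reaches it, so n = 6.

6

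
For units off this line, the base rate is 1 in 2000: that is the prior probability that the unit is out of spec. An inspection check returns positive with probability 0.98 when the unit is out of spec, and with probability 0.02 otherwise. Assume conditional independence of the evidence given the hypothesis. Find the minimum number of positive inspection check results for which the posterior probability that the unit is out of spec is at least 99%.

Prior odds = 0.0005/0.9995 = 1/1999.
Likelihood ratio of a positive result = 0.98/0.02 = 49.
Target posterior odds = 0.99/0.01 = 99.
Need (1/1999) × 49ⁿ ≥ 99, i.e. 49ⁿ ≥ 197901.
49³ = 117649 falls short of 197901 but 49⁴ = 5764801 reaches it, so n = 4.

4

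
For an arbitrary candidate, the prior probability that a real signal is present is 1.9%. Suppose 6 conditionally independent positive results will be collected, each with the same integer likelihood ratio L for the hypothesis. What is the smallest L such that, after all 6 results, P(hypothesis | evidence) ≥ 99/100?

5

Prior odds = 0.019/0.981 = 19/981.
Target odds = 0.99/0.01 = 99.
Need L⁶ ≥ 99 ÷ (19/981) = 97119/19.
4⁶ = 4096 < 97119/19 ≤ 15625 = 5⁶, so L = 5.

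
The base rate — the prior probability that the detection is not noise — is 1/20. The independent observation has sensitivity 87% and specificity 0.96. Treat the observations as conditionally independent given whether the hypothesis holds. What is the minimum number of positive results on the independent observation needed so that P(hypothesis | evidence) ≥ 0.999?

Prior odds = 0.05/0.95 = 1/19.
False-positive rate = 1 − 0.96 = 0.04; likelihood ratio of a positive = 0.87/0.04 = 21.75.
Target odds: 0.999 ÷ 0.001 = 999.
Require 21.75ⁿ ≥ 999 ÷ (1/19) = 18981.
21.75³ = 658503/64 falls short of 18981 but 21.75⁴ = 57289761/256 reaches it, so n = 4.

4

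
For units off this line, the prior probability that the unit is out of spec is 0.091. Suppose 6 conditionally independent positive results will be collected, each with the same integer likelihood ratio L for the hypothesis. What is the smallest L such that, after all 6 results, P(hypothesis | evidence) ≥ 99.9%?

Prior odds = 0.091/0.909 = 91/909.
Target odds = 0.999/0.001 = 999.
Need L⁶ ≥ 999 ÷ (91/909) = 908091/91.
4⁶ = 4096 < 908091/91 ≤ 15625 = 5⁶, so L = 5.

5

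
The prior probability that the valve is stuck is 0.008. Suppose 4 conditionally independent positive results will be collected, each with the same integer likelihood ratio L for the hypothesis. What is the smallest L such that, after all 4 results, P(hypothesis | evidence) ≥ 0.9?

6

Prior odds = 0.008/0.992 = 1/124.
Target odds = 0.9/0.1 = 9.
Need L⁴ ≥ 9 ÷ (1/124) = 1116.
5⁴ = 625 < 1116 ≤ 1296 = 6⁴, so L = 6.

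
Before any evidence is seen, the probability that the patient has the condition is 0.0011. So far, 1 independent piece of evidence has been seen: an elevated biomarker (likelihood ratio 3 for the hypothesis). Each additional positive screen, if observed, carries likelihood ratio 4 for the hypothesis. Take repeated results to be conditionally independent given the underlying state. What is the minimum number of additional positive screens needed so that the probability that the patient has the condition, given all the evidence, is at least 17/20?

Prior odds = 0.0011/0.9989 = 11/9989.
Bayes factor of the evidence already in hand = 3.
Odds after that evidence = (11/9989) × 3 = 33/9989.
Target odds = 0.85/0.15 = 17/3.
Need 4ⁿ ≥ 17/3 ÷ (33/9989) = 169813/99.
4⁵ = 1024 falls short of 169813/99 but 4⁶ = 4096 reaches it, so n = 6.

6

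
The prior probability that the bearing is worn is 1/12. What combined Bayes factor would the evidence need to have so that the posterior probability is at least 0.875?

Prior odds = (1/12)/(11/12) = 1/11.
Target odds = 0.875/0.125 = 7.
Required Bayes factor = 7 ÷ (1/11) = 77.

77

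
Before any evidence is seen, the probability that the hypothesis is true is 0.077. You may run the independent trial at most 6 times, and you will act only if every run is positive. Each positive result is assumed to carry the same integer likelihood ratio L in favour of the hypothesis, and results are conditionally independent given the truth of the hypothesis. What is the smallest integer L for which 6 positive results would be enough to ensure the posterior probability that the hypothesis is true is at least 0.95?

Prior odds = 0.077/0.923 = 77/923.
Target odds = 0.95/0.05 = 19.
Need L⁶ ≥ 19 ÷ (77/923) = 17537/77.
2⁶ = 64 < 17537/77 ≤ 729 = 3⁶, so L = 3.

3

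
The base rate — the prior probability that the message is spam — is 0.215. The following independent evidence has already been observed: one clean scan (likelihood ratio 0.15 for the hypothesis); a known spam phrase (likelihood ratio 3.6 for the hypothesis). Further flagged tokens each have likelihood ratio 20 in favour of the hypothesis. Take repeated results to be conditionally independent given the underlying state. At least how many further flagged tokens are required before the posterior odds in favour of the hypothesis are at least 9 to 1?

Prior odds = 0.215/0.785 = 43/157.
Combined Bayes factor of the evidence already in hand = 0.15 × 3.6 = 0.54.
Odds after that evidence = (43/157) × 0.54 = 1161/7850.
Target odds = 9.
Need 20ⁿ ≥ 9 ÷ (1161/7850) = 7850/129.
20¹ = 20 falls short of 7850/129 but 20² = 400 reaches it, so n = 2.

2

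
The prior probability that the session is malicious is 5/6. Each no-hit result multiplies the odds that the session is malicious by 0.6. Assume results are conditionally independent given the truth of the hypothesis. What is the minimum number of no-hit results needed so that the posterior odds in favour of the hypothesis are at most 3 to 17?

7

Prior odds = (5/6)/(1/6) = 5.
Likelihood ratio per no-hit result = 0.6.
Target odds = 3/17.
Need 5 × 0.6ⁿ ≤ 3/17, i.e. 0.6ⁿ ≤ 3/85.
0.6⁶ = 729/15625 is still above 3/85 but 0.6⁷ = 2187/78125 is at or below it, so n = 7.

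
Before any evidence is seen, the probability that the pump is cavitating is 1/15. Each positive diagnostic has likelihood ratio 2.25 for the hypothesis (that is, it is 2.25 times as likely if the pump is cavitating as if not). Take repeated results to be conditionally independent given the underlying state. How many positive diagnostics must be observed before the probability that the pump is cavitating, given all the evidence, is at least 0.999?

12

Prior odds = (1/15)/(14/15) = 1/14.
Likelihood ratio per positive diagnostic = 2.25.
Target odds: 0.999 ÷ 0.001 = 999.
Need (1/14) × 2.25ⁿ ≥ 999, i.e. 2.25ⁿ ≥ 13986.
2.25¹¹ ≈7481.83 falls short of 13986 but 2.25¹² ≈16834.1 reaches it, so n = 12.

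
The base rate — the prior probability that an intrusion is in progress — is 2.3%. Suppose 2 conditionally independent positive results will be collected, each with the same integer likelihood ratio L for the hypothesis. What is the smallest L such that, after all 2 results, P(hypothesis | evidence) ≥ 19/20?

29

Prior odds = 0.023/0.977 = 23/977.
Target odds = 0.95/0.05 = 19.
Need L² ≥ 19 ÷ (23/977) = 18563/23.
28² = 784 < 18563/23 ≤ 841 = 29², so L = 29.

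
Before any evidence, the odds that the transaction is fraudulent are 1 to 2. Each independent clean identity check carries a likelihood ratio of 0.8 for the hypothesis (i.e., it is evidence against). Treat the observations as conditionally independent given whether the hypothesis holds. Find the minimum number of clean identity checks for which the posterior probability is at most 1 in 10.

7

Prior odds = 0.5.
Likelihood ratio per clean identity check = 0.8.
Target posterior odds = 0.1/0.9 = 1/9.
Need 0.5 × 0.8ⁿ ≤ 1/9, i.e. 0.8ⁿ ≤ 2/9.
0.8⁶ = 4096/15625 is still above 2/9 but 0.8⁷ = 16384/78125 is at or below it, so n = 7.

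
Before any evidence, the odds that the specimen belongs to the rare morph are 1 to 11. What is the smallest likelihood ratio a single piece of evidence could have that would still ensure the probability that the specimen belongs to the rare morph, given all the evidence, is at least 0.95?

Prior odds = 1/11.
Target odds = 0.95/0.05 = 19.
Required Bayes factor = 19 ÷ (1/11) = 209.

209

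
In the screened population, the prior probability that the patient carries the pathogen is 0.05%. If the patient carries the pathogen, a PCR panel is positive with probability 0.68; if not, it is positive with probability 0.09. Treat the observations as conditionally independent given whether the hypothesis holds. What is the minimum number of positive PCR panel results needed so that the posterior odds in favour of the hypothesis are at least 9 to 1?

Prior odds = 0.0005/0.9995 = 1/1999.
Likelihood ratio of a positive = 0.68/0.09 = 68/9.
Target odds = 9.
Require (68/9)ⁿ ≥ 9 ÷ (1/1999) = 17991.
(68/9)⁴ = 21381376/6561 falls short of 17991 but (68/9)⁵ ≈24622.5 reaches it, so n = 5.

5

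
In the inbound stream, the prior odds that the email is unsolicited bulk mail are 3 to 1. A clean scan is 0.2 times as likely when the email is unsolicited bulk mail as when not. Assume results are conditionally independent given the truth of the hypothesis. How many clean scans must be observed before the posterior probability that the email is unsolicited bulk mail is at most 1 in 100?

Prior odds = 3.
Likelihood ratio per clean scan = 0.2.
Target posterior odds = 0.01/0.99 = 1/99.
Require 0.2ⁿ ≤ 1/99 ÷ 3 = 1/297.
0.2³ = 0.008 is still above 1/297 but 0.2⁴ = 0.0016 is at or below it, so n = 4.

4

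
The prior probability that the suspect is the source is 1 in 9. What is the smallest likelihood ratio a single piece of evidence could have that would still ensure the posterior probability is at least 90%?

Prior odds = (1/9)/(8/9) = 0.125.
Target odds = 0.9/0.1 = 9.
Required Bayes factor = 9 ÷ 0.125 = 72.

72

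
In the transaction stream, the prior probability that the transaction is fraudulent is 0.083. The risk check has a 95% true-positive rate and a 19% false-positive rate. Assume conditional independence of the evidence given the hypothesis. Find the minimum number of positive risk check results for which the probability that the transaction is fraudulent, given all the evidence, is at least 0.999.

6

Prior odds: 0.083 ÷ 0.917 = 83/917.
Likelihood ratio of a positive result = 0.95/0.19 = 5.
Target odds: 0.999 ÷ 0.001 = 999.
Require 5ⁿ ≥ 999 ÷ (83/917) = 916083/83.
5⁵ = 3125 falls short of 916083/83 but 5⁶ = 15625 reaches it, so n = 6.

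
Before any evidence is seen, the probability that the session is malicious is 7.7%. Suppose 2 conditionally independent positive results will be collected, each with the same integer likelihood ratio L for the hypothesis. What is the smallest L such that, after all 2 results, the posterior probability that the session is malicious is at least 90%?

Prior odds = 0.077/0.923 = 77/923.
Target odds = 0.9/0.1 = 9.
Need L² ≥ 9 ÷ (77/923) = 8307/77.
10² = 100 < 8307/77 ≤ 121 = 11², so L = 11.

11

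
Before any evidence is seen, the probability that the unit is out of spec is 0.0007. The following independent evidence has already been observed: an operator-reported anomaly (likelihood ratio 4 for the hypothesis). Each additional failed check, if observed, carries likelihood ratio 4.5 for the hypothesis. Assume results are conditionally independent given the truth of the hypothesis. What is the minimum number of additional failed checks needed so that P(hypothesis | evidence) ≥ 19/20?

Prior odds = 0.0007/0.9993 = 7/9993.
Bayes factor of the evidence already in hand = 4.
Odds after that evidence = (7/9993) × 4 = 28/9993.
Target odds = 0.95/0.05 = 19.
Need 4.5ⁿ ≥ 19 ÷ (28/9993) = 189867/28.
4.5⁵ = 1845.28125 falls short of 189867/28 but 4.5⁶ = 8303.765625 reaches it, so n = 6.

6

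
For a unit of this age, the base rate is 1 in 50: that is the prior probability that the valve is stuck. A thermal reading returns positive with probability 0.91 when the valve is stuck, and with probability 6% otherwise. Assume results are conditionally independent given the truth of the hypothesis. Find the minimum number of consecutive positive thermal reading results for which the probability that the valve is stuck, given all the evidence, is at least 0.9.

3

Prior odds = 0.02/0.98 = 1/49.
Likelihood ratio of a positive result = 0.91/0.06 = 91/6.
Target posterior odds = 0.9/0.1 = 9.
Need (1/49) × (91/6)ⁿ ≥ 9, i.e. (91/6)ⁿ ≥ 441.
(91/6)² = 8281/36 falls short of 441 but (91/6)³ = 753571/216 reaches it, so n = 3.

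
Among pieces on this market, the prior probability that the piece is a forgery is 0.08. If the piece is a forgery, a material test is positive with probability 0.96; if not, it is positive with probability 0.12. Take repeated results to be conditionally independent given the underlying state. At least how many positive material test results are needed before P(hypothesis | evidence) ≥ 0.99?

4

Prior odds: 0.08 ÷ 0.92 = 2/23.
Likelihood ratio of a positive = 0.96/0.12 = 8.
Target posterior odds = 0.99/0.01 = 99.
Need (2/23) × 8ⁿ ≥ 99, i.e. 8ⁿ ≥ 1138.5.
8³ = 512 falls short of 1138.5 but 8⁴ = 4096 reaches it, so n = 4.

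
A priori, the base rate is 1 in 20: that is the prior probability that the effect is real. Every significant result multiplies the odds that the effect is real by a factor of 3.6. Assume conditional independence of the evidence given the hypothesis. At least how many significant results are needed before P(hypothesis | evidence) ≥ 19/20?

Prior odds: 0.05 ÷ 0.95 = 1/19.
Likelihood ratio per significant result = 3.6.
Target odds: 0.95 ÷ 0.05 = 19.
Need (1/19) × 3.6ⁿ ≥ 19, i.e. 3.6ⁿ ≥ 361.
3.6⁴ = 167.9616 falls short of 361 but 3.6⁵ = 604.66176 reaches it, so n = 5.

5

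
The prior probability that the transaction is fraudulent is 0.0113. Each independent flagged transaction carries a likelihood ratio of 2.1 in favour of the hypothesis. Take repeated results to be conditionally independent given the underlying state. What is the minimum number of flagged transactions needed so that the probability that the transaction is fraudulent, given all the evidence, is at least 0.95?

Prior odds = 0.0113/0.9887 = 113/9887.
Likelihood ratio per flagged transaction = 2.1.
Target odds: 0.95 ÷ 0.05 = 19.
Need (113/9887) × 2.1ⁿ ≥ 19, i.e. 2.1ⁿ ≥ 187853/113.
2.1⁹ ≈794.28 falls short of 187853/113 but 2.1¹⁰ ≈1667.99 reaches it, so n = 10.

10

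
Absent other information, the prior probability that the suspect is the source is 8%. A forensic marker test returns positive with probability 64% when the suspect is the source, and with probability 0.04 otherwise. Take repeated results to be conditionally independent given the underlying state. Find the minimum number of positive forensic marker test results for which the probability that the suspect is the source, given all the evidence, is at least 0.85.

Prior odds = 0.08/0.92 = 2/23.
Likelihood ratio of a positive result = 0.64/0.04 = 16.
Target odds: 0.85 ÷ 0.15 = 17/3.
Need (2/23) × 16ⁿ ≥ 17/3, i.e. 16ⁿ ≥ 391/6.
16¹ = 16 falls short of 391/6 but 16² = 256 reaches it, so n = 2.

2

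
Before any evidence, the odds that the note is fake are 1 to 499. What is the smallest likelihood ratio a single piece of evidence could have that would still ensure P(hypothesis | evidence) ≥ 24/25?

11976

Prior odds = 1/499.
Target odds = 0.96/0.04 = 24.
Required Bayes factor = 24 ÷ (1/499) = 11976.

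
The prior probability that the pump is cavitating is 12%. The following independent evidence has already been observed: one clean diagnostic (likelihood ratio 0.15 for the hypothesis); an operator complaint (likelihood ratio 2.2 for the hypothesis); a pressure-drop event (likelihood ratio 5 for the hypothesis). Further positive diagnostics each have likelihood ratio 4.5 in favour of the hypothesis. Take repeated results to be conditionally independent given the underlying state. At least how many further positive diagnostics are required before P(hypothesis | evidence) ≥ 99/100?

5

Prior odds = 0.12/0.88 = 3/22.
Combined Bayes factor of the evidence already in hand = 0.15 × 2.2 × 5 = 1.65.
Odds after that evidence = (3/22) × 1.65 = 0.225.
Target odds = 0.99/0.01 = 99.
Need 4.5ⁿ ≥ 99 ÷ 0.225 = 440.
4.5⁴ = 410.0625 falls short of 440 but 4.5⁵ = 1845.28125 reaches it, so n = 5.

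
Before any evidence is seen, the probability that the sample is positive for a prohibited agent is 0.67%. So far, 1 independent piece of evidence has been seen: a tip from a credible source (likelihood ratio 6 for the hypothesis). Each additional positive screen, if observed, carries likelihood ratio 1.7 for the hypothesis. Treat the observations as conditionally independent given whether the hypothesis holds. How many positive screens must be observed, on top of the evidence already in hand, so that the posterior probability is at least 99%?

Prior odds = 0.0067/0.9933 = 67/9933.
Bayes factor of the evidence already in hand = 6.
Odds after that evidence = (67/9933) × 6 = 134/3311.
Target odds = 0.99/0.01 = 99.
Need 1.7ⁿ ≥ 99 ÷ (134/3311) = 327789/134.
1.7¹⁴ ≈1683.78 falls short of 327789/134 but 1.7¹⁵ ≈2862.42 reaches it, so n = 15.

15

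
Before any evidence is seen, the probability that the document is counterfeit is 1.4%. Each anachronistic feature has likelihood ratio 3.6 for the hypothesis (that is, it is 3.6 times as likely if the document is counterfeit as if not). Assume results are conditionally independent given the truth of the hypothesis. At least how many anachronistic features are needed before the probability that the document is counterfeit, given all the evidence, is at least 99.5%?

8

Prior odds = 0.014/0.986 = 7/493.
Likelihood ratio per anachronistic feature = 3.6.
Target odds: 0.995 ÷ 0.005 = 199.
Need (7/493) × 3.6ⁿ ≥ 199, i.e. 3.6ⁿ ≥ 98107/7.
3.6⁷ = 612220032/78125 falls short of 98107/7 but 3.6⁸ ≈28211.1 reaches it, so n = 8.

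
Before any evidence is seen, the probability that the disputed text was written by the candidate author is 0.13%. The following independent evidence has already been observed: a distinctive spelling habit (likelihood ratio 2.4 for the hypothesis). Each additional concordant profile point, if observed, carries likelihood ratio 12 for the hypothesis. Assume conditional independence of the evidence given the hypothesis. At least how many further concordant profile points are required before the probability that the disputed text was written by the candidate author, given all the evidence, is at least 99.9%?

Prior odds = 0.0013/0.9987 = 13/9987.
Bayes factor of the evidence already in hand = 2.4.
Odds after that evidence = (13/9987) × 2.4 = 52/16645.
Target odds = 0.999/0.001 = 999.
Need 12ⁿ ≥ 999 ÷ (52/16645) = 16628355/52.
12⁵ = 248832 falls short of 16628355/52 but 12⁶ = 2985984 reaches it, so n = 6.

6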